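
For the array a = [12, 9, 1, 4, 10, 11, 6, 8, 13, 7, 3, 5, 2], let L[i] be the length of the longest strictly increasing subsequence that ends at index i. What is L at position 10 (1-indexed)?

dp[i] = 1 + max{dp[j] : j<i, a[j]<a[i]} (or 1 if no such j):
i:      1  2  3  4  5  6  7  8  9 10 11 12 13
a[i]:  12  9  1  4 10 11  6  8 13  7  3  5  2
dp:     1  1  1  2  3  4  3  4  5  4  2  3  2
At index 10 the value is 4.

4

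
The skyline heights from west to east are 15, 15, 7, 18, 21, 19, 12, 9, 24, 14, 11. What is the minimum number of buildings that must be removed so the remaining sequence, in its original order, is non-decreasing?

Fewest deletions = n − (longest non-decreasing subsequence).
Patience tails:
15 → extends → [15]
15 → extends → [15, 15]
7 → replaces 15 → [7, 15]
18 → extends → [7, 15, 18]
21 → extends → [7, 15, 18, 21]
19 → replaces 21 → [7, 15, 18, 19]
12 → replaces 15 → [7, 12, 18, 19]
9 → replaces 12 → [7, 9, 18, 19]
24 → extends → [7, 9, 18, 19, 24]
14 → replaces 18 → [7, 9, 14, 19, 24]
11 → replaces 14 → [7, 9, 11, 19, 24]
Longest non-decreasing subsequence has length 5, so deletions = 11 − 5 = 6.

6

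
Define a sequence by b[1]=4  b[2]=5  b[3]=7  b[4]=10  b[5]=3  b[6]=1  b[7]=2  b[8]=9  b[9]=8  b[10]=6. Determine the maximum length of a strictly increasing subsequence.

Track the smallest tail for each achievable length (strict):
4 → extends → [4]
5 → extends → [4, 5]
7 → extends → [4, 5, 7]
10 → extends → [4, 5, 7, 10]
3 → replaces 4 → [3, 5, 7, 10]
1 → replaces 3 → [1, 5, 7, 10]
2 → replaces 5 → [1, 2, 7, 10]
9 → replaces 10 → [1, 2, 7, 9]
8 → replaces 9 → [1, 2, 7, 8]
6 → replaces 7 → [1, 2, 6, 8]
Four tails, so the longest strictly increasing subsequence has length 4 (e.g. 4, 5, 7, 10).

4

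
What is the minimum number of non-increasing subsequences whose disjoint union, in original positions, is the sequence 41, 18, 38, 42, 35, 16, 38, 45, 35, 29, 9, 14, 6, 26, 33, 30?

Place each on the leftmost legal pile:
41 → new pile 1 (tops now [41])
18 → pile 1 (tops now [18])
38 → new pile 2 (tops now [18, 38])
42 → new pile 3 (tops now [18, 38, 42])
35 → pile 2 (tops now [18, 35, 42])
16 → pile 1 (tops now [16, 35, 42])
38 → pile 3 (tops now [16, 35, 38])
45 → new pile 4 (tops now [16, 35, 38, 45])
35 → pile 2 (tops now [16, 35, 38, 45])
29 → pile 2 (tops now [16, 29, 38, 45])
9 → pile 1 (tops now [9, 29, 38, 45])
14 → pile 2 (tops now [9, 14, 38, 45])
6 → pile 1 (tops now [6, 14, 38, 45])
26 → pile 3 (tops now [6, 14, 26, 45])
33 → pile 4 (tops now [6, 14, 26, 33])
30 → pile 4 (tops now [6, 14, 26, 30])
Four piles.

4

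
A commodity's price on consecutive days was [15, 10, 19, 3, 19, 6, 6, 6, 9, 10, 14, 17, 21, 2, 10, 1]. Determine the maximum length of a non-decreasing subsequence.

9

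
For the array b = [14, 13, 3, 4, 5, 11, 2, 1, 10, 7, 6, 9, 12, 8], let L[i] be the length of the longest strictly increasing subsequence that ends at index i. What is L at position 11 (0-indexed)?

5

dp[i] = 1 + max{dp[j] : j<i, b[j]<b[i]} (or 1 if no such j):
i:      0  1  2  3  4  5  6  7  8  9 10 11 12 13
b[i]:  14 13  3  4  5 11  2  1 10  7  6  9 12  8
dp:     1  1  1  2  3  4  1  1  4  4  4  5  6  5
At index 11 the value is 5.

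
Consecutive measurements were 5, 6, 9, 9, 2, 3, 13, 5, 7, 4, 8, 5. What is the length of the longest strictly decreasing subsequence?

Negate each value so 'decreasing' becomes 'increasing', then run patience tails on the negated sequence:
-5 → extends → [-5]
-6 → replaces -5 → [-6]
-9 → replaces -6 → [-9]
-9 → already a tail → [-9]
-2 → extends → [-9, -2]
-3 → replaces -2 → [-9, -3]
-13 → replaces -9 → [-13, -3]
-5 → replaces -3 → [-13, -5]
-7 → replaces -5 → [-13, -7]
-4 → extends → [-13, -7, -4]
-8 → replaces -7 → [-13, -8, -4]
-5 → replaces -4 → [-13, -8, -5]
Three tails, so the longest strictly decreasing subsequence of the original has length 3.

3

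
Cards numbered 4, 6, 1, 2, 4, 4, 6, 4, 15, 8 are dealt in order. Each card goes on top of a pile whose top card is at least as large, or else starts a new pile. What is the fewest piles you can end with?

Place each on the leftmost legal pile:
4 → new pile 1 (tops now [4])
6 → new pile 2 (tops now [4, 6])
1 → pile 1 (tops now [1, 6])
2 → pile 2 (tops now [1, 2])
4 → new pile 3 (tops now [1, 2, 4])
4 → pile 3 (tops now [1, 2, 4])
6 → new pile 4 (tops now [1, 2, 4, 6])
4 → pile 3 (tops now [1, 2, 4, 6])
15 → new pile 5 (tops now [1, 2, 4, 6, 15])
8 → pile 5 (tops now [1, 2, 4, 6, 8])
Five piles.

5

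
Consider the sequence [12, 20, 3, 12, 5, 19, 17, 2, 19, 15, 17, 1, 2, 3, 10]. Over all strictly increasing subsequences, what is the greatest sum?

51

Let S[i] be the best sum of a strictly increasing subsequence ending at i:
i:      1  2  3  4  5  6  7  8  9 10 11 12 13 14 15
a[i]:  12 20  3 12  5 19 17  2 19 15 17  1  2  3 10
S:     12 32  3 15  8 34 32  2 51 30 47  1  3  6 18
Maximum is 51 (e.g. 3 + 12 + 17 + 19).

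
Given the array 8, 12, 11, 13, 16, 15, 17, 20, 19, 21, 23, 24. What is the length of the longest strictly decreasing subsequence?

2

Negate each value so 'decreasing' becomes 'increasing', then run patience tails on the negated sequence:
-8 → extends → [-8]
-12 → replaces -8 → [-12]
-11 → extends → [-12, -11]
-13 → replaces -12 → [-13, -11]
-16 → replaces -13 → [-16, -11]
-15 → replaces -11 → [-16, -15]
-17 → replaces -16 → [-17, -15]
-20 → replaces -17 → [-20, -15]
-19 → replaces -15 → [-20, -19]
-21 → replaces -20 → [-21, -19]
-23 → replaces -21 → [-23, -19]
-24 → replaces -23 → [-24, -19]
Two tails, so the longest strictly decreasing subsequence of the original has length 2.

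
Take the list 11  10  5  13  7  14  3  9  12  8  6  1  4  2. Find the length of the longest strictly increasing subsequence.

4

Let dp[i] be the length of the longest such subsequence ending at index i:
i:      1  2  3  4  5  6  7  8  9 10 11 12 13 14
a[i]:  11 10  5 13  7 14  3  9 12  8  6  1  4  2
dp:     1  1  1  2  2  3  1  3  4  3  2  1  2  2
Maximum dp value is 4.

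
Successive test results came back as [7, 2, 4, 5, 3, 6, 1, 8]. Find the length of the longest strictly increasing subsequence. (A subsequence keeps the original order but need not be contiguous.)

5

Track the smallest tail for each achievable length (strict):
7 → extends → [7]
2 → replaces 7 → [2]
4 → extends → [2, 4]
5 → extends → [2, 4, 5]
3 → replaces 4 → [2, 3, 5]
6 → extends → [2, 3, 5, 6]
1 → replaces 2 → [1, 3, 5, 6]
8 → extends → [1, 3, 5, 6, 8]
Five tails, so the longest strictly increasing subsequence has length 5 (e.g. 2, 4, 5, 6, 8).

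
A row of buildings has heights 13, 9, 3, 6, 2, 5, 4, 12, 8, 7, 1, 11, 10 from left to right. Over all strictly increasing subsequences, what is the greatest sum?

28

Let S[i] be the best sum of a strictly increasing subsequence ending at i:
i:      1  2  3  4  5  6  7  8  9 10 11 12 13
a[i]:  13  9  3  6  2  5  4 12  8  7  1 11 10
S:     13  9  3  9  2  8  7 21 17 16  1 28 27
Maximum is 28 (e.g. 3 + 6 + 8 + 11).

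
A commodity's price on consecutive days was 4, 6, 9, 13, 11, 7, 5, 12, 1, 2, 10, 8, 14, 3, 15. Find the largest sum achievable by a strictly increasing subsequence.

71

Let S[i] be the best sum of a strictly increasing subsequence ending at i:
i:      1  2  3  4  5  6  7  8  9 10 11 12 13 14 15
a[i]:   4  6  9 13 11  7  5 12  1  2 10  8 14  3 15
S:      4 10 19 32 30 17  9 42  1  3 29 25 56  6 71
Maximum is 71 (e.g. 4 + 6 + 9 + 11 + 12 + 14 + 15).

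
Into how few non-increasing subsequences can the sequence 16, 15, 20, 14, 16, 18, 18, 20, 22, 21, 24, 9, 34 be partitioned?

The minimum number of non-increasing subsequences covering a sequence equals the length of its longest strictly increasing subsequence.
LIS length is 7 (e.g. 15, 16, 18, 20, 22, 24, 34), so 7 piles are needed.

7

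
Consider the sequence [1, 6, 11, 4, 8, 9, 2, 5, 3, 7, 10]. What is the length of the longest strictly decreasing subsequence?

4

Negate each value so 'decreasing' becomes 'increasing', then run patience tails on the negated sequence:
-1 → extends → [-1]
-6 → replaces -1 → [-6]
-11 → replaces -6 → [-11]
-4 → extends → [-11, -4]
-8 → replaces -4 → [-11, -8]
-9 → replaces -8 → [-11, -9]
-2 → extends → [-11, -9, -2]
-5 → replaces -2 → [-11, -9, -5]
-3 → extends → [-11, -9, -5, -3]
-7 → replaces -5 → [-11, -9, -7, -3]
-10 → replaces -9 → [-11, -10, -7, -3]
Four tails, so the longest strictly decreasing subsequence of the original has length 4.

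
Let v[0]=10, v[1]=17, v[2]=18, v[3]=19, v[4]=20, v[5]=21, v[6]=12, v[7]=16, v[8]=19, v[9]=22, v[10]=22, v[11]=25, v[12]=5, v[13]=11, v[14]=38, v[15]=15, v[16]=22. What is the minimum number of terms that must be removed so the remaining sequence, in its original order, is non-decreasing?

Fewest deletions = n − (longest non-decreasing subsequence).
Patience tails:
10 → extends → [10]
17 → extends → [10, 17]
18 → extends → [10, 17, 18]
19 → extends → [10, 17, 18, 19]
20 → extends → [10, 17, 18, 19, 20]
21 → extends → [10, 17, 18, 19, 20, 21]
12 → replaces 17 → [10, 12, 18, 19, 20, 21]
16 → replaces 18 → [10, 12, 16, 19, 20, 21]
19 → replaces 20 → [10, 12, 16, 19, 19, 21]
22 → extends → [10, 12, 16, 19, 19, 21, 22]
22 → extends → [10, 12, 16, 19, 19, 21, 22, 22]
25 → extends → [10, 12, 16, 19, 19, 21, 22, 22, 25]
5 → replaces 10 → [5, 12, 16, 19, 19, 21, 22, 22, 25]
11 → replaces 12 → [5, 11, 16, 19, 19, 21, 22, 22, 25]
38 → extends → [5, 11, 16, 19, 19, 21, 22, 22, 25, 38]
15 → replaces 16 → [5, 11, 15, 19, 19, 21, 22, 22, 25, 38]
22 → replaces 25 → [5, 11, 15, 19, 19, 21, 22, 22, 22, 38]
Longest non-decreasing subsequence has length 10, so deletions = 17 − 10 = 7.

7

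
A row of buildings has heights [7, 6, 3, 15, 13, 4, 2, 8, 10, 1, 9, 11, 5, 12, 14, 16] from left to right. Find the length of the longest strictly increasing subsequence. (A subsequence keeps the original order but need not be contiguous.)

8

Track the smallest tail for each achievable length (strict):
7 → extends → [7]
6 → replaces 7 → [6]
3 → replaces 6 → [3]
15 → extends → [3, 15]
13 → replaces 15 → [3, 13]
4 → replaces 13 → [3, 4]
2 → replaces 3 → [2, 4]
8 → extends → [2, 4, 8]
10 → extends → [2, 4, 8, 10]
1 → replaces 2 → [1, 4, 8, 10]
9 → replaces 10 → [1, 4, 8, 9]
11 → extends → [1, 4, 8, 9, 11]
5 → replaces 8 → [1, 4, 5, 9, 11]
12 → extends → [1, 4, 5, 9, 11, 12]
14 → extends → [1, 4, 5, 9, 11, 12, 14]
16 → extends → [1, 4, 5, 9, 11, 12, 14, 16]
Eight tails, so the longest strictly increasing subsequence has length 8 (e.g. 3, 4, 8, 10, 11, 12, 14, 16).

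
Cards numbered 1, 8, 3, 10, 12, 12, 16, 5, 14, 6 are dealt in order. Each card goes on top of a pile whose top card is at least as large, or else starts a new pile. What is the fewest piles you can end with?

5

Place each on the leftmost legal pile:
1 → new pile 1 (tops now [1])
8 → new pile 2 (tops now [1, 8])
3 → pile 2 (tops now [1, 3])
10 → new pile 3 (tops now [1, 3, 10])
12 → new pile 4 (tops now [1, 3, 10, 12])
12 → pile 4 (tops now [1, 3, 10, 12])
16 → new pile 5 (tops now [1, 3, 10, 12, 16])
5 → pile 3 (tops now [1, 3, 5, 12, 16])
14 → pile 5 (tops now [1, 3, 5, 12, 14])
6 → pile 4 (tops now [1, 3, 5, 6, 14])
Five piles.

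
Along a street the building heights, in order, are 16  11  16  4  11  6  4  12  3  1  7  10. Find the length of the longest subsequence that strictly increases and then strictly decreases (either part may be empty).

inc[i] = longest strictly increasing subsequence ending at i; dec[i] = longest strictly decreasing subsequence starting at i:
i:      1  2  3  4  5  6  7  8  9 10 11 12
a[i]:  16 11 16  4 11  6  4 12  3  1  7 10
inc:    1  1  2  1  2  2  1  3  1  1  3  4
dec:    6  5  6  3  5  4  3  3  2  1  1  1
Best peak at i=3 (value 16): inc=2, dec=6, length 2+6−1 = 7.

7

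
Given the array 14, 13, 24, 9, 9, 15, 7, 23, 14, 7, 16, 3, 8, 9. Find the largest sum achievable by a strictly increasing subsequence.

52

Let S[i] be the best sum of a strictly increasing subsequence ending at i:
i:      1  2  3  4  5  6  7  8  9 10 11 12 13 14
a[i]:  14 13 24  9  9 15  7 23 14  7 16  3  8  9
S:     14 13 38  9  9 29  7 52 27  7 45  3 15 24
Maximum is 52 (e.g. 14 + 15 + 23).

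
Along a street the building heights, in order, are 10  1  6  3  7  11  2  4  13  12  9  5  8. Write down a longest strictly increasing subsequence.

Patience tails give the LIS length; then backtrack through the dp parents:
10 → extends → [10]
1 → replaces 10 → [1]
6 → extends → [1, 6]
3 → replaces 6 → [1, 3]
7 → extends → [1, 3, 7]
11 → extends → [1, 3, 7, 11]
2 → replaces 3 → [1, 2, 7, 11]
4 → replaces 7 → [1, 2, 4, 11]
13 → extends → [1, 2, 4, 11, 13]
12 → replaces 13 → [1, 2, 4, 11, 12]
9 → replaces 11 → [1, 2, 4, 9, 12]
5 → replaces 9 → [1, 2, 4, 5, 12]
8 → replaces 12 → [1, 2, 4, 5, 8]
Length 5; one witness is 1, 6, 7, 11, 13.

1, 6, 7, 11, 13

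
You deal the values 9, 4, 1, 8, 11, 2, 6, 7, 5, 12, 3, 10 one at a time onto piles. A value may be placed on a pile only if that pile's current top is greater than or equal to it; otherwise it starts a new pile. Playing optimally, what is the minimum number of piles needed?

5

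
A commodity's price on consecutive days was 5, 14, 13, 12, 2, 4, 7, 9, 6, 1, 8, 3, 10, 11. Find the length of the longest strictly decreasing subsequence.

6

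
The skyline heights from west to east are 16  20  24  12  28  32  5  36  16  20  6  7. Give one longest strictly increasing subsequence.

Patience tails give the LIS length; then backtrack through the dp parents:
16 → extends → [16]
20 → extends → [16, 20]
24 → extends → [16, 20, 24]
12 → replaces 16 → [12, 20, 24]
28 → extends → [12, 20, 24, 28]
32 → extends → [12, 20, 24, 28, 32]
5 → replaces 12 → [5, 20, 24, 28, 32]
36 → extends → [5, 20, 24, 28, 32, 36]
16 → replaces 20 → [5, 16, 24, 28, 32, 36]
20 → replaces 24 → [5, 16, 20, 28, 32, 36]
6 → replaces 16 → [5, 6, 20, 28, 32, 36]
7 → replaces 20 → [5, 6, 7, 28, 32, 36]
Length 6; one witness is 16, 20, 24, 28, 32, 36.

16, 20, 24, 28, 32, 36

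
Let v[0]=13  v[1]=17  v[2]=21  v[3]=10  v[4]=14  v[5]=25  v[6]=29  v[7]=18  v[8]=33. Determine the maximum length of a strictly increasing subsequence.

6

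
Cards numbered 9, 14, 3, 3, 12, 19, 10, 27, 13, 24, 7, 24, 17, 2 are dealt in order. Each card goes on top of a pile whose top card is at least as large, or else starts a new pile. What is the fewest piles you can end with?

4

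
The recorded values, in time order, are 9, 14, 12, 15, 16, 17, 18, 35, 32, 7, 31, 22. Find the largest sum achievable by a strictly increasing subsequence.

Let S[i] be the best sum of a strictly increasing subsequence ending at i:
i:       1   2   3   4   5   6   7   8   9  10  11  12
a[i]:    9  14  12  15  16  17  18  35  32   7  31  22
S:       9  23  21  38  54  71  89 124 121   7 120 111
Maximum is 124 (e.g. 9 + 14 + 15 + 16 + 17 + 18 + 35).

124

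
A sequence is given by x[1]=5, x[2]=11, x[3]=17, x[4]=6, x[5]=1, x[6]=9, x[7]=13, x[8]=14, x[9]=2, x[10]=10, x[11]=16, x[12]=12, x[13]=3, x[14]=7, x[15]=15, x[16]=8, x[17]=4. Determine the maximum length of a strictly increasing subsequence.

6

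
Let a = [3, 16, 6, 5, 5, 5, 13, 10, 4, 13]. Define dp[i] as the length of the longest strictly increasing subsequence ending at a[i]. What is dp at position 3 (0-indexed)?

dp[i] = 1 + max{dp[j] : j<i, a[j]<a[i]} (or 1 if no such j):
i:      0  1  2  3  4  5  6  7  8  9
a[i]:   3 16  6  5  5  5 13 10  4 13
dp:     1  2  2  2  2  2  3  3  2  4
At index 3 the value is 2.

2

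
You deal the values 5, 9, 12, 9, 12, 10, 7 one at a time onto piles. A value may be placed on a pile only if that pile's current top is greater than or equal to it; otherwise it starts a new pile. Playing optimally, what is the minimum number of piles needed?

3

The minimum number of non-increasing subsequences covering a sequence equals the length of its longest strictly increasing subsequence.
LIS length is 3 (e.g. 5, 9, 12), so 3 piles are needed.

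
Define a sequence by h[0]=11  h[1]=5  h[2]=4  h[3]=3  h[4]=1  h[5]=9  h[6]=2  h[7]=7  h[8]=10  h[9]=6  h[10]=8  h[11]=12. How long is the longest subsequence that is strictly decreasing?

Let dp[i] be the longest strictly decreasing subsequence ending at i:
i:      0  1  2  3  4  5  6  7  8  9 10 11
h[i]:  11  5  4  3  1  9  2  7 10  6  8 12
dp:     1  2  3  4  5  2  5  3  2  4  3  1
Maximum is 5.

5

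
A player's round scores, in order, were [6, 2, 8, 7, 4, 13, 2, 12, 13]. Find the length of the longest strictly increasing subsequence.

4

Let dp[i] be the length of the longest such subsequence ending at index i:
i:      1  2  3  4  5  6  7  8  9
a[i]:   6  2  8  7  4 13  2 12 13
dp:     1  1  2  2  2  3  1  3  4
Maximum dp value is 4.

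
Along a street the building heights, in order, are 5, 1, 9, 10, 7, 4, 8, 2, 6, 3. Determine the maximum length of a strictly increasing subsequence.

Let dp[i] be the length of the longest such subsequence ending at index i:
i:      1  2  3  4  5  6  7  8  9 10
a[i]:   5  1  9 10  7  4  8  2  6  3
dp:     1  1  2  3  2  2  3  2  3  3
Maximum dp value is 3.

3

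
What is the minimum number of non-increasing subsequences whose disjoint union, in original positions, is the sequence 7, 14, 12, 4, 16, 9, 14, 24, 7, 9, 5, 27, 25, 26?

The minimum number of non-increasing subsequences covering a sequence equals the length of its longest strictly increasing subsequence.
LIS length is 6 (e.g. 7, 14, 16, 24, 25, 26), so 6 piles are needed.

6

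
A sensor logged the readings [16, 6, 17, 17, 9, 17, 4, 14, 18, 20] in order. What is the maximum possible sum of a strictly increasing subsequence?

71

Let S[i] be the best sum of a strictly increasing subsequence ending at i:
i:      1  2  3  4  5  6  7  8  9 10
a[i]:  16  6 17 17  9 17  4 14 18 20
S:     16  6 33 33 15 33  4 29 51 71
Maximum is 71 (e.g. 16 + 17 + 18 + 20).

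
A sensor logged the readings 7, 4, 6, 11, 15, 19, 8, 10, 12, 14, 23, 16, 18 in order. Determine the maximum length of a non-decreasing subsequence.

Let dp[i] be the length of the longest such subsequence ending at index i:
i:      1  2  3  4  5  6  7  8  9 10 11 12 13
a[i]:   7  4  6 11 15 19  8 10 12 14 23 16 18
dp:     1  1  2  3  4  5  3  4  5  6  7  7  8
Maximum dp value is 8.

8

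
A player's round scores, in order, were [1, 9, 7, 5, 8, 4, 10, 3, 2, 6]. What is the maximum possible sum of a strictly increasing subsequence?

Let S[i] be the best sum of a strictly increasing subsequence ending at i:
i:      1  2  3  4  5  6  7  8  9 10
a[i]:   1  9  7  5  8  4 10  3  2  6
S:      1 10  8  6 16  5 26  4  3 12
Maximum is 26 (e.g. 1 + 7 + 8 + 10).

26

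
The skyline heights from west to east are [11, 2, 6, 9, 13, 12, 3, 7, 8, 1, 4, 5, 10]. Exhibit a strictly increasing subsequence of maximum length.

2, 6, 7, 8, 10

Patience tails give the LIS length; then backtrack through the dp parents:
11 → extends → [11]
2 → replaces 11 → [2]
6 → extends → [2, 6]
9 → extends → [2, 6, 9]
13 → extends → [2, 6, 9, 13]
12 → replaces 13 → [2, 6, 9, 12]
3 → replaces 6 → [2, 3, 9, 12]
7 → replaces 9 → [2, 3, 7, 12]
8 → replaces 12 → [2, 3, 7, 8]
1 → replaces 2 → [1, 3, 7, 8]
4 → replaces 7 → [1, 3, 4, 8]
5 → replaces 8 → [1, 3, 4, 5]
10 → extends → [1, 3, 4, 5, 10]
Length 5; one witness is 2, 6, 7, 8, 10.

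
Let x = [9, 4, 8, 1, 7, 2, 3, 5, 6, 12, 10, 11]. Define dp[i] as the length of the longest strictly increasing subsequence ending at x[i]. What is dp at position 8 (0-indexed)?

dp[i] = 1 + max{dp[j] : j<i, x[j]<x[i]} (or 1 if no such j):
i:      0  1  2  3  4  5  6  7  8  9 10 11
x[i]:   9  4  8  1  7  2  3  5  6 12 10 11
dp:     1  1  2  1  2  2  3  4  5  6  6  7
At index 8 the value is 5.

5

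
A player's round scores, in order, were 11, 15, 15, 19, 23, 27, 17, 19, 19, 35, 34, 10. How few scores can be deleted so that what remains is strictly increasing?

6

Fewest deletions = n − (longest strictly increasing subsequence).
Patience tails:
11 → extends → [11]
15 → extends → [11, 15]
15 → already a tail → [11, 15]
19 → extends → [11, 15, 19]
23 → extends → [11, 15, 19, 23]
27 → extends → [11, 15, 19, 23, 27]
17 → replaces 19 → [11, 15, 17, 23, 27]
19 → replaces 23 → [11, 15, 17, 19, 27]
19 → already a tail → [11, 15, 17, 19, 27]
35 → extends → [11, 15, 17, 19, 27, 35]
34 → replaces 35 → [11, 15, 17, 19, 27, 34]
10 → replaces 11 → [10, 15, 17, 19, 27, 34]
Longest strictly increasing subsequence has length 6, so deletions = 12 − 6 = 6.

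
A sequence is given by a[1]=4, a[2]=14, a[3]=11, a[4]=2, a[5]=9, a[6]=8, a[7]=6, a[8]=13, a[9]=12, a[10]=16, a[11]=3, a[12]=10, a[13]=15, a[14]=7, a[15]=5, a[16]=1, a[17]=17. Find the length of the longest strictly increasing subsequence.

Let dp[i] be the length of the longest such subsequence ending at index i:
i:      1  2  3  4  5  6  7  8  9 10 11 12 13 14 15 16 17
a[i]:   4 14 11  2  9  8  6 13 12 16  3 10 15  7  5  1 17
dp:     1  2  2  1  2  2  2  3  3  4  2  3  4  3  3  1  5
Maximum dp value is 5.

5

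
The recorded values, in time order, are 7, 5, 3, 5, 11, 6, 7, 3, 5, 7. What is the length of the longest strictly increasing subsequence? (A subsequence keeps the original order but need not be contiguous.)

4

Track the smallest tail for each achievable length (strict):
7 → extends → [7]
5 → replaces 7 → [5]
3 → replaces 5 → [3]
5 → extends → [3, 5]
11 → extends → [3, 5, 11]
6 → replaces 11 → [3, 5, 6]
7 → extends → [3, 5, 6, 7]
3 → already a tail → [3, 5, 6, 7]
5 → already a tail → [3, 5, 6, 7]
7 → already a tail → [3, 5, 6, 7]
Four tails, so the longest strictly increasing subsequence has length 4 (e.g. 3, 5, 6, 7).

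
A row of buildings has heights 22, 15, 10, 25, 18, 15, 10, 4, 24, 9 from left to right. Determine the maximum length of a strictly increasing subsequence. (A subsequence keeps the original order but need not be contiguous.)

Let dp[i] be the length of the longest such subsequence ending at index i:
i:      1  2  3  4  5  6  7  8  9 10
a[i]:  22 15 10 25 18 15 10  4 24  9
dp:     1  1  1  2  2  2  1  1  3  2
Maximum dp value is 3.

3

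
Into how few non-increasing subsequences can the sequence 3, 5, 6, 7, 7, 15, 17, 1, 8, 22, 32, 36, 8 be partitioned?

9

The minimum number of non-increasing subsequences covering a sequence equals the length of its longest strictly increasing subsequence.
LIS length is 9 (e.g. 3, 5, 6, 7, 15, 17, 22, 32, 36), so 9 piles are needed.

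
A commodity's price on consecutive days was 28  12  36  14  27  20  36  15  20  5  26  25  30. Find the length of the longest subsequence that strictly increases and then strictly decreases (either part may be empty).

inc[i] = longest strictly increasing subsequence ending at i; dec[i] = longest strictly decreasing subsequence starting at i:
i:      1  2  3  4  5  6  7  8  9 10 11 12 13
a[i]:  28 12 36 14 27 20 36 15 20  5 26 25 30
inc:    1  1  2  2  3  3  4  3  4  1  5  5  6
dec:    5  2  5  2  4  3  3  2  2  1  2  1  1
Best peak at i=3 (value 36): inc=2, dec=5, length 2+5−1 = 6.

6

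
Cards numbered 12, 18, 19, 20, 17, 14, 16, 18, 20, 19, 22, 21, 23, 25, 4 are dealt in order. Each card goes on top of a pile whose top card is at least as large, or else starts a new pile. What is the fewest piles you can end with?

Place each on the leftmost legal pile:
12 → new pile 1 (tops now [12])
18 → new pile 2 (tops now [12, 18])
19 → new pile 3 (tops now [12, 18, 19])
20 → new pile 4 (tops now [12, 18, 19, 20])
17 → pile 2 (tops now [12, 17, 19, 20])
14 → pile 2 (tops now [12, 14, 19, 20])
16 → pile 3 (tops now [12, 14, 16, 20])
18 → pile 4 (tops now [12, 14, 16, 18])
20 → new pile 5 (tops now [12, 14, 16, 18, 20])
19 → pile 5 (tops now [12, 14, 16, 18, 19])
22 → new pile 6 (tops now [12, 14, 16, 18, 19, 22])
21 → pile 6 (tops now [12, 14, 16, 18, 19, 21])
23 → new pile 7 (tops now [12, 14, 16, 18, 19, 21, 23])
25 → new pile 8 (tops now [12, 14, 16, 18, 19, 21, 23, 25])
4 → pile 1 (tops now [4, 14, 16, 18, 19, 21, 23, 25])
Eight piles.

8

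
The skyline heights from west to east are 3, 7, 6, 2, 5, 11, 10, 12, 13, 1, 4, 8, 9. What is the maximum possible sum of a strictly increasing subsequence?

Let S[i] be the best sum of a strictly increasing subsequence ending at i:
i:      1  2  3  4  5  6  7  8  9 10 11 12 13
a[i]:   3  7  6  2  5 11 10 12 13  1  4  8  9
S:      3 10  9  2  8 21 20 33 46  1  7 18 27
Maximum is 46 (e.g. 3 + 7 + 11 + 12 + 13).

46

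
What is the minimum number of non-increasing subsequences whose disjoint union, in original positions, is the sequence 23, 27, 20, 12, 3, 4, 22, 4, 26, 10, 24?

4

The minimum number of non-increasing subsequences covering a sequence equals the length of its longest strictly increasing subsequence.
LIS length is 4 (e.g. 3, 4, 22, 26), so 4 piles are needed.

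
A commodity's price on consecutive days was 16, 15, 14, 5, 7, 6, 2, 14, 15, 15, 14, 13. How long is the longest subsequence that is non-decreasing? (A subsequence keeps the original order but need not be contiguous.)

Track the smallest tail for each achievable length (allowing ties):
16 → extends → [16]
15 → replaces 16 → [15]
14 → replaces 15 → [14]
5 → replaces 14 → [5]
7 → extends → [5, 7]
6 → replaces 7 → [5, 6]
2 → replaces 5 → [2, 6]
14 → extends → [2, 6, 14]
15 → extends → [2, 6, 14, 15]
15 → extends → [2, 6, 14, 15, 15]
14 → replaces 15 → [2, 6, 14, 14, 15]
13 → replaces 14 → [2, 6, 13, 14, 15]
Five tails, so the longest non-decreasing subsequence has length 5 (e.g. 5, 7, 14, 15, 15).

5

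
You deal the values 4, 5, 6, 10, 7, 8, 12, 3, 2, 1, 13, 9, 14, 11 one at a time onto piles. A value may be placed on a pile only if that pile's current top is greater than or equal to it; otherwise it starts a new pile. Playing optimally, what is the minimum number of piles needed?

8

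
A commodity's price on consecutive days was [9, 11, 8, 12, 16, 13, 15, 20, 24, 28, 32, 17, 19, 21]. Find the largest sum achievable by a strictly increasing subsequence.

Let S[i] be the best sum of a strictly increasing subsequence ending at i:
i:       1   2   3   4   5   6   7   8   9  10  11  12  13  14
a[i]:    9  11   8  12  16  13  15  20  24  28  32  17  19  21
S:       9  20   8  32  48  45  60  80 104 132 164  77  96 117
Maximum is 164 (e.g. 9 + 11 + 12 + 13 + 15 + 20 + 24 + 28 + 32).

164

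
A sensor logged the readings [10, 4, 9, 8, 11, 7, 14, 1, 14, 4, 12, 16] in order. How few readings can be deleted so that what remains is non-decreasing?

6

Fewest deletions = n − (longest non-decreasing subsequence).
Patience tails:
10 → extends → [10]
4 → replaces 10 → [4]
9 → extends → [4, 9]
8 → replaces 9 → [4, 8]
11 → extends → [4, 8, 11]
7 → replaces 8 → [4, 7, 11]
14 → extends → [4, 7, 11, 14]
1 → replaces 4 → [1, 7, 11, 14]
14 → extends → [1, 7, 11, 14, 14]
4 → replaces 7 → [1, 4, 11, 14, 14]
12 → replaces 14 → [1, 4, 11, 12, 14]
16 → extends → [1, 4, 11, 12, 14, 16]
Longest non-decreasing subsequence has length 6, so deletions = 12 − 6 = 6.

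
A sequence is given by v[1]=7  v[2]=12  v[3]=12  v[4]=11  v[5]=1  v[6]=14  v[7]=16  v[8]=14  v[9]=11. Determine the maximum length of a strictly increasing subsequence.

Track the smallest tail for each achievable length (strict):
7 → extends → [7]
12 → extends → [7, 12]
12 → already a tail → [7, 12]
11 → replaces 12 → [7, 11]
1 → replaces 7 → [1, 11]
14 → extends → [1, 11, 14]
16 → extends → [1, 11, 14, 16]
14 → already a tail → [1, 11, 14, 16]
11 → already a tail → [1, 11, 14, 16]
Four tails, so the longest strictly increasing subsequence has length 4 (e.g. 7, 12, 14, 16).

4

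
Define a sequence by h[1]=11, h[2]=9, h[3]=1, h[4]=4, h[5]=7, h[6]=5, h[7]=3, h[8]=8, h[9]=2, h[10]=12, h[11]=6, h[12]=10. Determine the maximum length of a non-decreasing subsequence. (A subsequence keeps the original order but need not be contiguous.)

Let dp[i] be the length of the longest such subsequence ending at index i:
i:      1  2  3  4  5  6  7  8  9 10 11 12
h[i]:  11  9  1  4  7  5  3  8  2 12  6 10
dp:     1  1  1  2  3  3  2  4  2  5  4  5
Maximum dp value is 5.

5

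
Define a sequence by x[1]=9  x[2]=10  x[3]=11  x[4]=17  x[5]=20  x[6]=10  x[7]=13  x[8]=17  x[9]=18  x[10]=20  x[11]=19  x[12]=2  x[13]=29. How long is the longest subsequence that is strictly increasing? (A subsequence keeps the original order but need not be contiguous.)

Track the smallest tail for each achievable length (strict):
9 → extends → [9]
10 → extends → [9, 10]
11 → extends → [9, 10, 11]
17 → extends → [9, 10, 11, 17]
20 → extends → [9, 10, 11, 17, 20]
10 → already a tail → [9, 10, 11, 17, 20]
13 → replaces 17 → [9, 10, 11, 13, 20]
17 → replaces 20 → [9, 10, 11, 13, 17]
18 → extends → [9, 10, 11, 13, 17, 18]
20 → extends → [9, 10, 11, 13, 17, 18, 20]
19 → replaces 20 → [9, 10, 11, 13, 17, 18, 19]
2 → replaces 9 → [2, 10, 11, 13, 17, 18, 19]
29 → extends → [2, 10, 11, 13, 17, 18, 19, 29]
Eight tails, so the longest strictly increasing subsequence has length 8 (e.g. 9, 10, 11, 13, 17, 18, 20, 29).

8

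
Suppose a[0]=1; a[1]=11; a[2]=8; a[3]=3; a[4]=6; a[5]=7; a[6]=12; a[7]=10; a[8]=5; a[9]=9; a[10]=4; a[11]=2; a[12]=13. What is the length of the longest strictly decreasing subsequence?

6

Let dp[i] be the longest strictly decreasing subsequence ending at i:
i:      0  1  2  3  4  5  6  7  8  9 10 11 12
a[i]:   1 11  8  3  6  7 12 10  5  9  4  2 13
dp:     1  1  2  3  3  3  1  2  4  3  5  6  1
Maximum is 6.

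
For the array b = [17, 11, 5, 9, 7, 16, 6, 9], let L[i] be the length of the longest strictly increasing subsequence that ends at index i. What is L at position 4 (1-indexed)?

dp[i] = 1 + max{dp[j] : j<i, b[j]<b[i]} (or 1 if no such j):
i:      1  2  3  4  5  6  7  8
b[i]:  17 11  5  9  7 16  6  9
dp:     1  1  1  2  2  3  2  3
At index 4 the value is 2.

2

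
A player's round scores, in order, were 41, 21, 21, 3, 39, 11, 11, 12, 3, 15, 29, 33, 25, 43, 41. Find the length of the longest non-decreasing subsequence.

8

Let dp[i] be the length of the longest such subsequence ending at index i:
i:      1  2  3  4  5  6  7  8  9 10 11 12 13 14 15
a[i]:  41 21 21  3 39 11 11 12  3 15 29 33 25 43 41
dp:     1  1  2  1  3  2  3  4  2  5  6  7  6  8  8
Maximum dp value is 8.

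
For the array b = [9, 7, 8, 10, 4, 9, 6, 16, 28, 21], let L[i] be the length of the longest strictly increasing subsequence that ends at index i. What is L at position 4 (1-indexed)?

dp[i] = 1 + max{dp[j] : j<i, b[j]<b[i]} (or 1 if no such j):
i:      1  2  3  4  5  6  7  8  9 10
b[i]:   9  7  8 10  4  9  6 16 28 21
dp:     1  1  2  3  1  3  2  4  5  5
At index 4 the value is 3.

3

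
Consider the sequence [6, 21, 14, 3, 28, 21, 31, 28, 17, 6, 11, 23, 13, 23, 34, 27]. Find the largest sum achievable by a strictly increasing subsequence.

Let S[i] be the best sum of a strictly increasing subsequence ending at i:
i:       1   2   3   4   5   6   7   8   9  10  11  12  13  14  15  16
a[i]:    6  21  14   3  28  21  31  28  17   6  11  23  13  23  34  27
S:       6  27  20   3  55  41  86  69  37   9  20  64  33  64 120  91
Maximum is 120 (e.g. 6 + 21 + 28 + 31 + 34).

120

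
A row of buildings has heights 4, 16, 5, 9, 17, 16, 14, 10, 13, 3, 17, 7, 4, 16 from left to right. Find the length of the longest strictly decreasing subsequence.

6

Negate each value so 'decreasing' becomes 'increasing', then run patience tails on the negated sequence:
-4 → extends → [-4]
-16 → replaces -4 → [-16]
-5 → extends → [-16, -5]
-9 → replaces -5 → [-16, -9]
-17 → replaces -16 → [-17, -9]
-16 → replaces -9 → [-17, -16]
-14 → extends → [-17, -16, -14]
-10 → extends → [-17, -16, -14, -10]
-13 → replaces -10 → [-17, -16, -14, -13]
-3 → extends → [-17, -16, -14, -13, -3]
-17 → already a tail → [-17, -16, -14, -13, -3]
-7 → replaces -3 → [-17, -16, -14, -13, -7]
-4 → extends → [-17, -16, -14, -13, -7, -4]
-16 → already a tail → [-17, -16, -14, -13, -7, -4]
Six tails, so the longest strictly decreasing subsequence of the original has length 6.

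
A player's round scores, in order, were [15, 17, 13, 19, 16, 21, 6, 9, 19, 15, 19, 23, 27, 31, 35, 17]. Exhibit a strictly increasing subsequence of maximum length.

Patience tails give the LIS length; then backtrack through the dp parents:
15 → extends → [15]
17 → extends → [15, 17]
13 → replaces 15 → [13, 17]
19 → extends → [13, 17, 19]
16 → replaces 17 → [13, 16, 19]
21 → extends → [13, 16, 19, 21]
6 → replaces 13 → [6, 16, 19, 21]
9 → replaces 16 → [6, 9, 19, 21]
19 → already a tail → [6, 9, 19, 21]
15 → replaces 19 → [6, 9, 15, 21]
19 → replaces 21 → [6, 9, 15, 19]
23 → extends → [6, 9, 15, 19, 23]
27 → extends → [6, 9, 15, 19, 23, 27]
31 → extends → [6, 9, 15, 19, 23, 27, 31]
35 → extends → [6, 9, 15, 19, 23, 27, 31, 35]
17 → replaces 19 → [6, 9, 15, 17, 23, 27, 31, 35]
Length 8; one witness is 15, 17, 19, 21, 23, 27, 31, 35.

15, 17, 19, 21, 23, 27, 31, 35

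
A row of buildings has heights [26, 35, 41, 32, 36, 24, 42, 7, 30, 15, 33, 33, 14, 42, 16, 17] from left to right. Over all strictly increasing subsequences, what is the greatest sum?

Let S[i] be the best sum of a strictly increasing subsequence ending at i:
i:       1   2   3   4   5   6   7   8   9  10  11  12  13  14  15  16
a[i]:   26  35  41  32  36  24  42   7  30  15  33  33  14  42  16  17
S:      26  61 102  58  97  24 144   7  56  22  91  91  21 144  38  55
Maximum is 144 (e.g. 26 + 35 + 41 + 42).

144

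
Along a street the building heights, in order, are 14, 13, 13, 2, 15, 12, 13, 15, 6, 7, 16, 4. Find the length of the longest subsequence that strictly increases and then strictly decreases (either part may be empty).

6

inc[i] = longest strictly increasing subsequence ending at i; dec[i] = longest strictly decreasing subsequence starting at i:
i:      1  2  3  4  5  6  7  8  9 10 11 12
a[i]:  14 13 13  2 15 12 13 15  6  7 16  4
inc:    1  1  1  1  2  2  3  4  2  3  5  2
dec:    5  4  4  1  4  3  3  3  2  2  2  1
Best peak at i=8 (value 15): inc=4, dec=3, length 4+3−1 = 6.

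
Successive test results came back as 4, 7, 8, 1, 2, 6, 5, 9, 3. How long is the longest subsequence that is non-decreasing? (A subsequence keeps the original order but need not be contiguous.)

4

Track the smallest tail for each achievable length (allowing ties):
4 → extends → [4]
7 → extends → [4, 7]
8 → extends → [4, 7, 8]
1 → replaces 4 → [1, 7, 8]
2 → replaces 7 → [1, 2, 8]
6 → replaces 8 → [1, 2, 6]
5 → replaces 6 → [1, 2, 5]
9 → extends → [1, 2, 5, 9]
3 → replaces 5 → [1, 2, 3, 9]
Four tails, so the longest non-decreasing subsequence has length 4 (e.g. 4, 7, 8, 9).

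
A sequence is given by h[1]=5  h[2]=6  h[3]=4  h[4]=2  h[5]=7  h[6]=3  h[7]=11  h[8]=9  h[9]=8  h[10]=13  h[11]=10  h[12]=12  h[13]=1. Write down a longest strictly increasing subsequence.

5, 6, 7, 9, 10, 12

Patience tails give the LIS length; then backtrack through the dp parents:
5 → extends → [5]
6 → extends → [5, 6]
4 → replaces 5 → [4, 6]
2 → replaces 4 → [2, 6]
7 → extends → [2, 6, 7]
3 → replaces 6 → [2, 3, 7]
11 → extends → [2, 3, 7, 11]
9 → replaces 11 → [2, 3, 7, 9]
8 → replaces 9 → [2, 3, 7, 8]
13 → extends → [2, 3, 7, 8, 13]
10 → replaces 13 → [2, 3, 7, 8, 10]
12 → extends → [2, 3, 7, 8, 10, 12]
1 → replaces 2 → [1, 3, 7, 8, 10, 12]
Length 6; one witness is 5, 6, 7, 9, 10, 12.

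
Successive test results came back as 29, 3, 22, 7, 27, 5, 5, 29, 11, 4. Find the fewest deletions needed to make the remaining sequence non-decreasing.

Fewest deletions = n − (longest non-decreasing subsequence).
i:      1  2  3  4  5  6  7  8  9 10
a[i]:  29  3 22  7 27  5  5 29 11  4
dp:     1  1  2  2  3  2  3  4  4  2
max dp = 4, so deletions = 10 − 4 = 6.

6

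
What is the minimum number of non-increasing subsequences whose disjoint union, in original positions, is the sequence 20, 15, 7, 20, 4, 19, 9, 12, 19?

Place each on the leftmost legal pile:
20 → new pile 1 (tops now [20])
15 → pile 1 (tops now [15])
7 → pile 1 (tops now [7])
20 → new pile 2 (tops now [7, 20])
4 → pile 1 (tops now [4, 20])
19 → pile 2 (tops now [4, 19])
9 → pile 2 (tops now [4, 9])
12 → new pile 3 (tops now [4, 9, 12])
19 → new pile 4 (tops now [4, 9, 12, 19])
Four piles.

4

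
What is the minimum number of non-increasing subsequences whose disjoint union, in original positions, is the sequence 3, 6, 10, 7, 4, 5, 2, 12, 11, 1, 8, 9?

5

Place each on the leftmost legal pile:
3 → new pile 1 (tops now [3])
6 → new pile 2 (tops now [3, 6])
10 → new pile 3 (tops now [3, 6, 10])
7 → pile 3 (tops now [3, 6, 7])
4 → pile 2 (tops now [3, 4, 7])
5 → pile 3 (tops now [3, 4, 5])
2 → pile 1 (tops now [2, 4, 5])
12 → new pile 4 (tops now [2, 4, 5, 12])
11 → pile 4 (tops now [2, 4, 5, 11])
1 → pile 1 (tops now [1, 4, 5, 11])
8 → pile 4 (tops now [1, 4, 5, 8])
9 → new pile 5 (tops now [1, 4, 5, 8, 9])
Five piles.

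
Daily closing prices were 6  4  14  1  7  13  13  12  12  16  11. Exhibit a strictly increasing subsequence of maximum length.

Patience tails give the LIS length; then backtrack through the dp parents:
6 → extends → [6]
4 → replaces 6 → [4]
14 → extends → [4, 14]
1 → replaces 4 → [1, 14]
7 → replaces 14 → [1, 7]
13 → extends → [1, 7, 13]
13 → already a tail → [1, 7, 13]
12 → replaces 13 → [1, 7, 12]
12 → already a tail → [1, 7, 12]
16 → extends → [1, 7, 12, 16]
11 → replaces 12 → [1, 7, 11, 16]
Length 4; one witness is 6, 7, 13, 16.

6, 7, 13, 16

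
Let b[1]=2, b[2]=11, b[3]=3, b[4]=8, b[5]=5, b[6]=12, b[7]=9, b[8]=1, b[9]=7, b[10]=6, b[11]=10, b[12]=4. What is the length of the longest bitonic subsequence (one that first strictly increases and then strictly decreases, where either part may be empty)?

inc[i] = longest strictly increasing subsequence ending at i; dec[i] = longest strictly decreasing subsequence starting at i:
i:      1  2  3  4  5  6  7  8  9 10 11 12
b[i]:   2 11  3  8  5 12  9  1  7  6 10  4
inc:    1  2  2  3  3  4  4  1  4  4  5  3
dec:    2  5  2  4  2  5  4  1  3  2  2  1
Best peak at i=6 (value 12): inc=4, dec=5, length 4+5−1 = 8.

8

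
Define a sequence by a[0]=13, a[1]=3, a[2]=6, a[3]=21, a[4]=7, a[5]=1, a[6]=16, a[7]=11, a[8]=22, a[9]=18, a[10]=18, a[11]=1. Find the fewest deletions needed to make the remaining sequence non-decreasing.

Fewest deletions = n − (longest non-decreasing subsequence).
i:      0  1  2  3  4  5  6  7  8  9 10 11
a[i]:  13  3  6 21  7  1 16 11 22 18 18  1
dp:     1  1  2  3  3  1  4  4  5  5  6  2
max dp = 6, so deletions = 12 − 6 = 6.

6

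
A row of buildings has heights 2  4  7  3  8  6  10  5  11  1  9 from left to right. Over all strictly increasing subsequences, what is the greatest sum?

42

Let S[i] be the best sum of a strictly increasing subsequence ending at i:
i:      1  2  3  4  5  6  7  8  9 10 11
a[i]:   2  4  7  3  8  6 10  5 11  1  9
S:      2  6 13  5 21 12 31 11 42  1 30
Maximum is 42 (e.g. 2 + 4 + 7 + 8 + 10 + 11).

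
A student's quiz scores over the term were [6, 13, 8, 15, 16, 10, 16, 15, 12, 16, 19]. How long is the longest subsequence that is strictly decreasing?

3

Negate each value so 'decreasing' becomes 'increasing', then run patience tails on the negated sequence:
-6 → extends → [-6]
-13 → replaces -6 → [-13]
-8 → extends → [-13, -8]
-15 → replaces -13 → [-15, -8]
-16 → replaces -15 → [-16, -8]
-10 → replaces -8 → [-16, -10]
-16 → already a tail → [-16, -10]
-15 → replaces -10 → [-16, -15]
-12 → extends → [-16, -15, -12]
-16 → already a tail → [-16, -15, -12]
-19 → replaces -16 → [-19, -15, -12]
Three tails, so the longest strictly decreasing subsequence of the original has length 3.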